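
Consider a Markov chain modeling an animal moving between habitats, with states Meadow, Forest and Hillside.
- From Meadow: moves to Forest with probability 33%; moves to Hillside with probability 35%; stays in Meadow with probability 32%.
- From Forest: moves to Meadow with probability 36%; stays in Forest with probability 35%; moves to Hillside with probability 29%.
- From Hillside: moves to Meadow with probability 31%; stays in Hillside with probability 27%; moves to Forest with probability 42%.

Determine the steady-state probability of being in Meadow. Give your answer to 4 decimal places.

0.3315

Let the stationary distribution be π with π = πP and π_1 + π_2 + π_3 = 1.
π_1 = 0.32·π_1 + 0.36·π_2 + 0.31·π_3
π_2 = 0.33·π_1 + 0.35·π_2 + 0.42·π_3
Solving with the normalization constraint gives π = (0.3315, 0.3646, 0.3038).
So the stationary probability of Meadow is 0.3315.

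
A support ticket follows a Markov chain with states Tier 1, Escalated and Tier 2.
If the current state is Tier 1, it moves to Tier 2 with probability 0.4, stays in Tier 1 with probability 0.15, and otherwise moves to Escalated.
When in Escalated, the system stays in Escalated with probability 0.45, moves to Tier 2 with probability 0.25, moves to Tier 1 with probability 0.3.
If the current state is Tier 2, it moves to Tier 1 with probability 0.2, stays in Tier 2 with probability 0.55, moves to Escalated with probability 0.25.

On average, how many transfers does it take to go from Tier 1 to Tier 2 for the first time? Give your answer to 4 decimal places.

Let t(s) be the expected number of transfers to first reach Tier 2 from state s, with t(Tier 2) = 0. Conditioning on the first transfer:
t(Tier 1) = 1 + 0.15·t(Tier 1) + 0.45·t(Escalated)
t(Escalated) = 1 + 0.3·t(Tier 1) + 0.45·t(Escalated)
Solving: t(Tier 1) = 3.0075, t(Escalated) = 3.4586.
Expected transfers from Tier 1 to Tier 2: 3.0075.

3.0075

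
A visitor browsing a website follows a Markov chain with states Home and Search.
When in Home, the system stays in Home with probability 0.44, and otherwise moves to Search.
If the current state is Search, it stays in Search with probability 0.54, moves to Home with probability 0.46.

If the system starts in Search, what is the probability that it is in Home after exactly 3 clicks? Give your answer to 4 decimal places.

0.4510

Propagate the distribution vector 3 clicks from Search.
After 0 clicks: (0.0000, 1.0000)
After 1 click: (0.4600, 0.5400)
After 2 clicks: (0.4508, 0.5492)
After 3 clicks: (0.4510, 0.5490)
P(in Home after 3 clicks) = 0.4510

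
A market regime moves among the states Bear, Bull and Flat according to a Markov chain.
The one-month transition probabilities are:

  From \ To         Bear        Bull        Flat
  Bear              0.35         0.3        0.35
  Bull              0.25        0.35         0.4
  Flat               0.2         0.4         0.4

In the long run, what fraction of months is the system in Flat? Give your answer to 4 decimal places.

Let the stationary distribution be π with π = πP and π_1 + π_2 + π_3 = 1.
π_1 = 0.35·π_1 + 0.25·π_2 + 0.2·π_3
π_2 = 0.3·π_1 + 0.35·π_2 + 0.4·π_3
Solving with the normalization constraint gives π = (0.2563, 0.3565, 0.3872).
So the stationary probability of Flat is 0.3872.

0.3872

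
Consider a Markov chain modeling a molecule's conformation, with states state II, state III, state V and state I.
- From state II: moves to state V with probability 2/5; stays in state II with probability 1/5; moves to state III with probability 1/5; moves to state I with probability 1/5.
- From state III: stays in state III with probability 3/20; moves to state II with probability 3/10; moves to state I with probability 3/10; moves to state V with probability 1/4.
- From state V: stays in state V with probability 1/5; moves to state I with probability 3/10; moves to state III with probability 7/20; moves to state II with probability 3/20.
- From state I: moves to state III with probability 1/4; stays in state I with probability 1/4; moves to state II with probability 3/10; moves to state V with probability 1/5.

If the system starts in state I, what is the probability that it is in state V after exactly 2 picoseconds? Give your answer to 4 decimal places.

Propagate the distribution vector 2 picoseconds from state I.
After 0 picoseconds: (0.0000, 0.0000, 0.0000, 1.0000)
After 1 picosecond: (0.3000, 0.2500, 0.2000, 0.2500)
After 2 picoseconds: (0.2400, 0.2300, 0.2725, 0.2575)
P(in state V after 2 picoseconds) = 0.2725

0.2725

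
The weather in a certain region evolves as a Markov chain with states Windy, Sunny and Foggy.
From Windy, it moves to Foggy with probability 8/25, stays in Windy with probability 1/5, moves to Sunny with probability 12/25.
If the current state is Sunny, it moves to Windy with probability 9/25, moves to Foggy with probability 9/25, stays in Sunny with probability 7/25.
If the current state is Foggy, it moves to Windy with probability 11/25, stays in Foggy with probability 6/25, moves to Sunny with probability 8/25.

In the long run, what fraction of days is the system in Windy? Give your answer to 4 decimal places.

Let the stationary distribution be π with π = πP and π_1 + π_2 + π_3 = 1.
π_1 = 0.2·π_1 + 0.36·π_2 + 0.44·π_3
π_2 = 0.48·π_1 + 0.28·π_2 + 0.32·π_3
Solving with the normalization constraint gives π = (0.3317, 0.3587, 0.3096).
So the stationary probability of Windy is 0.3317.

0.3317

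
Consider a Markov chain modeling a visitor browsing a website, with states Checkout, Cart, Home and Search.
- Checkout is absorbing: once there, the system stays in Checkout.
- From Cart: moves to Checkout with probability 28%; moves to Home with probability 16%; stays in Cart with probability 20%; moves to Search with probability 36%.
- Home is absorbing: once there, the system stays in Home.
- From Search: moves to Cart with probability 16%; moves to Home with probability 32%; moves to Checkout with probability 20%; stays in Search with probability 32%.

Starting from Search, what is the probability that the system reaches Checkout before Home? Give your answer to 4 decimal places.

0.4211

Let h(s) be the probability of absorption at Checkout starting from transient state s. Then h(Checkout) = 1 and h(Home) = 0. By first-step analysis:
h(Cart) = 0.28·1 + 0.2·h(Cart) + 0.16·0 + 0.36·h(Search)
h(Search) = 0.2·1 + 0.16·h(Cart) + 0.32·0 + 0.32·h(Search)
Solving: h(Cart) = 0.5395, h(Search) = 0.4211.
Starting from Search, the probability is 0.4211.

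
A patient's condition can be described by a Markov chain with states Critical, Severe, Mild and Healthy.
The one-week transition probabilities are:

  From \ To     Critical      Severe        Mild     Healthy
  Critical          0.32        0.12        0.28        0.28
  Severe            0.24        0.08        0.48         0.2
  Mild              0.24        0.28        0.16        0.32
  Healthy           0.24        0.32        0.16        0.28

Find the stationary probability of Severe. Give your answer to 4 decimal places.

0.2077

Let the stationary distribution be π with π = πP and π_1 + π_2 + π_3 + π_4 = 1.
π_1 = 0.32·π_1 + 0.24·π_2 + 0.24·π_3 + 0.24·π_4
π_2 = 0.12·π_1 + 0.08·π_2 + 0.28·π_3 + 0.32·π_4
π_3 = 0.28·π_1 + 0.48·π_2 + 0.16·π_3 + 0.16·π_4
Solving with the normalization constraint gives π = (0.2609, 0.2077, 0.2578, 0.2737).
So the stationary probability of Severe is 0.2077.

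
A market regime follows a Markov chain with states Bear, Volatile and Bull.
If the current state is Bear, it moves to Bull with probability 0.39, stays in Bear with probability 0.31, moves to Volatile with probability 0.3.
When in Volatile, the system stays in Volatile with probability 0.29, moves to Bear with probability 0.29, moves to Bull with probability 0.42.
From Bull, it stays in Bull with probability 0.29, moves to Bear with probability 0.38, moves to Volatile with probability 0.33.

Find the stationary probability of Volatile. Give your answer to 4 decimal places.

Let the stationary distribution be π with π = πP and π_1 + π_2 + π_3 = 1.
π_1 = 0.31·π_1 + 0.29·π_2 + 0.38·π_3
π_2 = 0.3·π_1 + 0.29·π_2 + 0.33·π_3
Solving with the normalization constraint gives π = (0.3292, 0.3078, 0.3629).
So the stationary probability of Volatile is 0.3078.

0.3078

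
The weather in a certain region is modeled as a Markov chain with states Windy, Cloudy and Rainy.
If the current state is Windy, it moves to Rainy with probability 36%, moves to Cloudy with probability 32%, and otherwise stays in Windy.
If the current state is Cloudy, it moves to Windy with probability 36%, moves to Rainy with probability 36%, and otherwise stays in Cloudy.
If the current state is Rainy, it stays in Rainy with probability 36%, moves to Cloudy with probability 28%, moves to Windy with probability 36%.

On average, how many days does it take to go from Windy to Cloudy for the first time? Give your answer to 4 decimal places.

Let t(s) be the expected number of days to first reach Cloudy from state s, with t(Cloudy) = 0. Conditioning on the first day:
t(Windy) = 1 + 0.32·t(Windy) + 0.36·t(Rainy)
t(Rainy) = 1 + 0.36·t(Windy) + 0.36·t(Rainy)
Solving: t(Windy) = 3.2723, t(Rainy) = 3.4031.
Expected days from Windy to Cloudy: 3.2723.

3.2723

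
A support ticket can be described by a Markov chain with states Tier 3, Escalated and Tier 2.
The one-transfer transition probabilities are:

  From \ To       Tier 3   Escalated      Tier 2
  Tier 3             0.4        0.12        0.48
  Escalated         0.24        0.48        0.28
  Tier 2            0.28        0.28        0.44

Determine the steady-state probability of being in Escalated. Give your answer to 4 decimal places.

0.2890

Let the stationary distribution be π with π = πP and π_1 + π_2 + π_3 = 1.
π_1 = 0.4·π_1 + 0.24·π_2 + 0.28·π_3
π_2 = 0.12·π_1 + 0.48·π_2 + 0.28·π_3
Solving with the normalization constraint gives π = (0.3050, 0.2890, 0.4060).
So the stationary probability of Escalated is 0.2890.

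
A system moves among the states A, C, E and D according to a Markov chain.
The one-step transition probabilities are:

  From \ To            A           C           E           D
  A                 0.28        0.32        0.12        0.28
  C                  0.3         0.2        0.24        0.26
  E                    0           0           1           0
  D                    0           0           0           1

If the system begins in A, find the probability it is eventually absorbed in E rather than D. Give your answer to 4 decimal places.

0.3600

Let h(s) be the probability of absorption at E starting from transient state s. Then h(E) = 1 and h(D) = 0. By first-step analysis:
h(A) = 0.28·h(A) + 0.32·h(C) + 0.12·1 + 0.28·0
h(C) = 0.3·h(A) + 0.2·h(C) + 0.24·1 + 0.26·0
Solving: h(A) = 0.3600, h(C) = 0.4350.
Starting from A, the probability is 0.3600.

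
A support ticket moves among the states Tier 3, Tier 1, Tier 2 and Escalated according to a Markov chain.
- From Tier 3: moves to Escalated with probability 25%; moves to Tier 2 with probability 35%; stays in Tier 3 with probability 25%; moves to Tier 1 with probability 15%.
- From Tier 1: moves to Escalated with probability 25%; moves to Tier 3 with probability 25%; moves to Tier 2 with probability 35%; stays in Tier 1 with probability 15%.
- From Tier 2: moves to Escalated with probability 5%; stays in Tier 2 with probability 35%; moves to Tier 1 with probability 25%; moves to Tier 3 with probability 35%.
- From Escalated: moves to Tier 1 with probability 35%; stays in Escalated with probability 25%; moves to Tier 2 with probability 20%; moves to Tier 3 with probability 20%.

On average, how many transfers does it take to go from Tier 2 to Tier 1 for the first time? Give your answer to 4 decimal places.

4.2773

Let t(s) be the expected number of transfers to first reach Tier 1 from state s, with t(Tier 1) = 0. Conditioning on the first transfer:
t(Tier 3) = 1 + 0.25·t(Tier 3) + 0.35·t(Tier 2) + 0.25·t(Escalated)
t(Tier 2) = 1 + 0.35·t(Tier 3) + 0.35·t(Tier 2) + 0.05·t(Escalated)
t(Escalated) = 1 + 0.2·t(Tier 3) + 0.2·t(Tier 2) + 0.25·t(Escalated)
Solving: t(Tier 3) = 4.5593, t(Tier 2) = 4.2773, t(Escalated) = 3.6898.
Expected transfers from Tier 2 to Tier 1: 4.2773.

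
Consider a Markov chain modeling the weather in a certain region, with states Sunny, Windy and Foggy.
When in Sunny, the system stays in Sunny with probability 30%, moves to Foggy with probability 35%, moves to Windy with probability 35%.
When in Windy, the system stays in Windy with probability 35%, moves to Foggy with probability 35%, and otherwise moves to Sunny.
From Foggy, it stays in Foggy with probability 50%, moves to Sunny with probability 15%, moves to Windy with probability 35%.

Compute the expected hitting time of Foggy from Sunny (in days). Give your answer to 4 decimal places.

Let t(s) be the expected number of days to first reach Foggy from state s, with t(Foggy) = 0. Conditioning on the first day:
t(Sunny) = 1 + 0.3·t(Sunny) + 0.35·t(Windy)
t(Windy) = 1 + 0.3·t(Sunny) + 0.35·t(Windy)
Solving: t(Sunny) = 2.8571, t(Windy) = 2.8571.
Expected days from Sunny to Foggy: 2.8571.

2.8571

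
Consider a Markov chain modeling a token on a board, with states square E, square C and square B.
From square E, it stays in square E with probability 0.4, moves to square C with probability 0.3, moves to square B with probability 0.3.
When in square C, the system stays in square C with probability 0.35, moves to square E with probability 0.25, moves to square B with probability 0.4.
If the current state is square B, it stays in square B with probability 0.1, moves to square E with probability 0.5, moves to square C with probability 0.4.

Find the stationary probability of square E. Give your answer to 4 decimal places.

0.3761

Let the stationary distribution be π with π = πP and π_1 + π_2 + π_3 = 1.
π_1 = 0.4·π_1 + 0.25·π_2 + 0.5·π_3
π_2 = 0.3·π_1 + 0.35·π_2 + 0.4·π_3
Solving with the normalization constraint gives π = (0.3761, 0.3451, 0.2788).
So the stationary probability of square E is 0.3761.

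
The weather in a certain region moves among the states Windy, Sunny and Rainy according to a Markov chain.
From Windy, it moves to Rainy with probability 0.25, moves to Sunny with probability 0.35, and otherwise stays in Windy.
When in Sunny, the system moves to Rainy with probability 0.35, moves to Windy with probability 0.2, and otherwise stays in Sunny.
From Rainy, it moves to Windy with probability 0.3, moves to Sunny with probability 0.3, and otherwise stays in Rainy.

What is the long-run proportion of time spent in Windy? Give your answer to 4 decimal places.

Let the stationary distribution be π with π = πP and π_1 + π_2 + π_3 = 1.
π_1 = 0.4·π_1 + 0.2·π_2 + 0.3·π_3
π_2 = 0.35·π_1 + 0.45·π_2 + 0.3·π_3
Solving with the normalization constraint gives π = (0.2922, 0.3701, 0.3377).
So the stationary probability of Windy is 0.2922.

0.2922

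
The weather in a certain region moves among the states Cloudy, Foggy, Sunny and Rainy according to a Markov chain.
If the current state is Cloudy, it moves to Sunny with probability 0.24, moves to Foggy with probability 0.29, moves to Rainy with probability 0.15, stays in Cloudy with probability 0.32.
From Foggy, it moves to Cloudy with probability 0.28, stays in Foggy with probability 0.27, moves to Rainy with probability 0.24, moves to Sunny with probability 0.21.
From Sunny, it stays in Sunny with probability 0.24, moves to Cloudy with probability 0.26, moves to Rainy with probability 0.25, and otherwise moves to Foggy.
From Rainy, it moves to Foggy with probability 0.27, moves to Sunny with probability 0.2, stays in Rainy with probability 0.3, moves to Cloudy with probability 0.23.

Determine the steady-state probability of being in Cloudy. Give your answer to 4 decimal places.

Let the stationary distribution be π with π = πP and π_1 + π_2 + π_3 + π_4 = 1.
π_1 = 0.32·π_1 + 0.28·π_2 + 0.26·π_3 + 0.23·π_4
π_2 = 0.29·π_1 + 0.27·π_2 + 0.25·π_3 + 0.27·π_4
π_3 = 0.24·π_1 + 0.21·π_2 + 0.24·π_3 + 0.2·π_4
Solving with the normalization constraint gives π = (0.2750, 0.2710, 0.2226, 0.2314).
So the stationary probability of Cloudy is 0.2750.

0.2750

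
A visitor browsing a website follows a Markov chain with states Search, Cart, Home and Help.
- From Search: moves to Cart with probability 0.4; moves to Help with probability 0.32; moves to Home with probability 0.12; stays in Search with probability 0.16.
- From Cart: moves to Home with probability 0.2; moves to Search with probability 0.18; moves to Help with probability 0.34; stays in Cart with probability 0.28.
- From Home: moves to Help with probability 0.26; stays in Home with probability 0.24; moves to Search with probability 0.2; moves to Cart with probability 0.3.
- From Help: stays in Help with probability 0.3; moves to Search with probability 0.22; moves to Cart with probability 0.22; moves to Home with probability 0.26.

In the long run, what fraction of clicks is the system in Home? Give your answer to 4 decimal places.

0.2115

Let the stationary distribution be π with π = πP and π_1 + π_2 + π_3 + π_4 = 1.
π_1 = 0.16·π_1 + 0.18·π_2 + 0.2·π_3 + 0.22·π_4
π_2 = 0.4·π_1 + 0.28·π_2 + 0.3·π_3 + 0.22·π_4
π_3 = 0.12·π_1 + 0.2·π_2 + 0.24·π_3 + 0.26·π_4
Solving with the normalization constraint gives π = (0.1927, 0.2889, 0.2115, 0.3070).
So the stationary probability of Home is 0.2115.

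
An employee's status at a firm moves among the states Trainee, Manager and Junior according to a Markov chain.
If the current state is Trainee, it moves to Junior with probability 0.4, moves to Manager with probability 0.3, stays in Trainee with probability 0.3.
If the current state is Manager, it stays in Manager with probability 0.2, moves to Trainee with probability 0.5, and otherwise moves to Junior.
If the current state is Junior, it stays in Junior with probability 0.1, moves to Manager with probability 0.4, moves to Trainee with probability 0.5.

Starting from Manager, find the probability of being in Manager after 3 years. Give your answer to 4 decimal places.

0.2980

Propagate the distribution vector 3 years from Manager.
After 0 years: (0.0000, 1.0000, 0.0000)
After 1 year: (0.5000, 0.2000, 0.3000)
After 2 years: (0.4000, 0.3100, 0.2900)
After 3 years: (0.4200, 0.2980, 0.2820)
P(in Manager after 3 years) = 0.2980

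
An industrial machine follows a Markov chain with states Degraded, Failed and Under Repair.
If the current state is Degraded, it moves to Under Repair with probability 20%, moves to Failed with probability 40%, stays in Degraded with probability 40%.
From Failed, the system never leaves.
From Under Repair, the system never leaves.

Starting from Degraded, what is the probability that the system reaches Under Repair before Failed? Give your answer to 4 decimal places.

0.3333

Let h(s) be the probability of absorption at Under Repair starting from transient state s. Then h(Under Repair) = 1 and h(Failed) = 0. By first-step analysis:
h(Degraded) = 0.4·h(Degraded) + 0.4·0 + 0.2·1
Solving: h(Degraded) = 0.3333.
Starting from Degraded, the probability is 0.3333.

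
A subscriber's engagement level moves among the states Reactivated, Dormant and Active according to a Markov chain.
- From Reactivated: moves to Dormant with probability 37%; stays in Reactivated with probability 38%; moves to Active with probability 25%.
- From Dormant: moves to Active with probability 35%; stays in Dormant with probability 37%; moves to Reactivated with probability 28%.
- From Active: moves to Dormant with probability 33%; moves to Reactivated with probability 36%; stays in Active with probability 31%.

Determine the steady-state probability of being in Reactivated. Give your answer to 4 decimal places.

0.3381

Let the stationary distribution be π with π = πP and π_1 + π_2 + π_3 = 1.
π_1 = 0.38·π_1 + 0.28·π_2 + 0.36·π_3
π_2 = 0.37·π_1 + 0.37·π_2 + 0.33·π_3
Solving with the normalization constraint gives π = (0.3381, 0.3578, 0.3040).
So the stationary probability of Reactivated is 0.3381.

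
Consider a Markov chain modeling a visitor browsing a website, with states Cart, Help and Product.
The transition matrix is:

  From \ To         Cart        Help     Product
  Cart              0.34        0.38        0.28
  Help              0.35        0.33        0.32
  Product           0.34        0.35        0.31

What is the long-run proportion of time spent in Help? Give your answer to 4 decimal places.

Let the stationary distribution be π with π = πP and π_1 + π_2 + π_3 = 1.
π_1 = 0.34·π_1 + 0.35·π_2 + 0.34·π_3
π_2 = 0.38·π_1 + 0.33·π_2 + 0.35·π_3
Solving with the normalization constraint gives π = (0.3435, 0.3532, 0.3032).
So the stationary probability of Help is 0.3532.

0.3532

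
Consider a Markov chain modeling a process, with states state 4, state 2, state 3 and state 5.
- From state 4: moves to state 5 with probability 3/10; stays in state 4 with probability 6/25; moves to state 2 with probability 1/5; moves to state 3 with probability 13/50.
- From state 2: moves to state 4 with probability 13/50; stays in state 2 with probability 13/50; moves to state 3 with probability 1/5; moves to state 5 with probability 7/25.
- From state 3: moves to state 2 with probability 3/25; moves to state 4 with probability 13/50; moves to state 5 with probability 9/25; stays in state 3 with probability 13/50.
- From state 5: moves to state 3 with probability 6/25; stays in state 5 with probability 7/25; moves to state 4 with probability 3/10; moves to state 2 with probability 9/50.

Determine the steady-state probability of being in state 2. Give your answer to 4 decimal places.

Let the stationary distribution be π with π = πP and π_1 + π_2 + π_3 + π_4 = 1.
π_1 = 0.24·π_1 + 0.26·π_2 + 0.26·π_3 + 0.3·π_4
π_2 = 0.2·π_1 + 0.26·π_2 + 0.12·π_3 + 0.18·π_4
π_3 = 0.26·π_1 + 0.2·π_2 + 0.26·π_3 + 0.24·π_4
Solving with the normalization constraint gives π = (0.2669, 0.1856, 0.2428, 0.3048).
So the stationary probability of state 2 is 0.1856.

0.1856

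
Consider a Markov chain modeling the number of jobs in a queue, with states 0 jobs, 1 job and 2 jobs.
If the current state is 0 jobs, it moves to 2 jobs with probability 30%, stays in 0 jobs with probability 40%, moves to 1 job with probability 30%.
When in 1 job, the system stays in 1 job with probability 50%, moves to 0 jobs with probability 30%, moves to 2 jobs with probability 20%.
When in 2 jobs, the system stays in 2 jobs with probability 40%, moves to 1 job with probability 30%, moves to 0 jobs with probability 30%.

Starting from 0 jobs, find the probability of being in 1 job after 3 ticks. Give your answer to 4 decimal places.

0.3720

Propagate the distribution vector 3 ticks from 0 jobs.
After 0 ticks: (1.0000, 0.0000, 0.0000)
After 1 tick: (0.4000, 0.3000, 0.3000)
After 2 ticks: (0.3400, 0.3600, 0.3000)
After 3 ticks: (0.3340, 0.3720, 0.2940)
P(in 1 job after 3 ticks) = 0.3720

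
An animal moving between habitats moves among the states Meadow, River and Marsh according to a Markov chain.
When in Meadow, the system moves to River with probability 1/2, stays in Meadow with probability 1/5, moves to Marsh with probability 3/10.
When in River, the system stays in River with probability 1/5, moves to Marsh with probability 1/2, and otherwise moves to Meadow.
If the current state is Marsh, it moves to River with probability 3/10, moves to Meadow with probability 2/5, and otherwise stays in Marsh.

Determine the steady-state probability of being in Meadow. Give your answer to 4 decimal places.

Let the stationary distribution be π with π = πP and π_1 + π_2 + π_3 = 1.
π_1 = 0.2·π_1 + 0.3·π_2 + 0.4·π_3
π_2 = 0.5·π_1 + 0.2·π_2 + 0.3·π_3
Solving with the normalization constraint gives π = (0.3060, 0.3284, 0.3657).
So the stationary probability of Meadow is 0.3060.

0.3060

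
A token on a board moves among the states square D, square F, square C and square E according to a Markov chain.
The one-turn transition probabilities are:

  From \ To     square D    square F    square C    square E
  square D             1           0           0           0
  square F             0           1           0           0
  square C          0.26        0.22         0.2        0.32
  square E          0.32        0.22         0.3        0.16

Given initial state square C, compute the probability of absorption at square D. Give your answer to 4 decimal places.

0.5569

Let h(s) be the probability of absorption at square D starting from transient state s. Then h(square D) = 1 and h(square F) = 0. By first-step analysis:
h(square C) = 0.26·1 + 0.22·0 + 0.2·h(square C) + 0.32·h(square E)
h(square E) = 0.32·1 + 0.22·0 + 0.3·h(square C) + 0.16·h(square E)
Solving: h(square C) = 0.5569, h(square E) = 0.5799.
Starting from square C, the probability is 0.5569.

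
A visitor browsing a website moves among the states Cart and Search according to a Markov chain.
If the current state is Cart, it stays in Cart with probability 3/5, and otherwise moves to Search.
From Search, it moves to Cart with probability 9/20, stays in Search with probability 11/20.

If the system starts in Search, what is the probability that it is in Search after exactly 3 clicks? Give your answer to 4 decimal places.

0.4724

Propagate the distribution vector 3 clicks from Search.
After 0 clicks: (0.0000, 1.0000)
After 1 click: (0.4500, 0.5500)
After 2 clicks: (0.5175, 0.4825)
After 3 clicks: (0.5276, 0.4724)
P(in Search after 3 clicks) = 0.4724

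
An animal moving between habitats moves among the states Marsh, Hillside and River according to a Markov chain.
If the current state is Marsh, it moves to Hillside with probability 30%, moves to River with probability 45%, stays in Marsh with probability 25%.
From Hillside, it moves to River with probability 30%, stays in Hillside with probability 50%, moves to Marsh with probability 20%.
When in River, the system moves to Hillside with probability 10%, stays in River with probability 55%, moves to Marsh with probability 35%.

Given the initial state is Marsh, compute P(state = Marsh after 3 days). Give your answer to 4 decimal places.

Propagate the distribution vector 3 days from Marsh.
After 0 days: (1.0000, 0.0000, 0.0000)
After 1 day: (0.2500, 0.3000, 0.4500)
After 2 days: (0.2800, 0.2700, 0.4500)
After 3 days: (0.2815, 0.2640, 0.4545)
P(in Marsh after 3 days) = 0.2815

0.2815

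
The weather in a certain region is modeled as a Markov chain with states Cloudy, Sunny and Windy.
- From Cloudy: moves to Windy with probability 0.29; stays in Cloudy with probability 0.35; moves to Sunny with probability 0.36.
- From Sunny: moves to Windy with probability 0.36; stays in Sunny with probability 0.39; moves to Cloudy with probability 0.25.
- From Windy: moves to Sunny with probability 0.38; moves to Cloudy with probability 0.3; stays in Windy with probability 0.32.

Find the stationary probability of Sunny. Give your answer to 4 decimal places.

0.3779

Let the stationary distribution be π with π = πP and π_1 + π_2 + π_3 = 1.
π_1 = 0.35·π_1 + 0.25·π_2 + 0.3·π_3
π_2 = 0.36·π_1 + 0.39·π_2 + 0.38·π_3
Solving with the normalization constraint gives π = (0.2959, 0.3779, 0.3262).
So the stationary probability of Sunny is 0.3779.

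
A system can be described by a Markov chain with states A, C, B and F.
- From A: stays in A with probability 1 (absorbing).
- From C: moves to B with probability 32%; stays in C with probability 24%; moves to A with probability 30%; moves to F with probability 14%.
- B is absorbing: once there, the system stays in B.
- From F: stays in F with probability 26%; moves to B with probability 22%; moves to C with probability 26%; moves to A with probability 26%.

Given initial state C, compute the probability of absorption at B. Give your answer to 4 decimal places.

Let h(s) be the probability of absorption at B starting from transient state s. Then h(B) = 1 and h(A) = 0. By first-step analysis:
h(C) = 0.3·0 + 0.24·h(C) + 0.32·1 + 0.14·h(F)
h(F) = 0.26·0 + 0.26·h(C) + 0.22·1 + 0.26·h(F)
Solving: h(C) = 0.5087, h(F) = 0.4760.
Starting from C, the probability is 0.5087.

0.5087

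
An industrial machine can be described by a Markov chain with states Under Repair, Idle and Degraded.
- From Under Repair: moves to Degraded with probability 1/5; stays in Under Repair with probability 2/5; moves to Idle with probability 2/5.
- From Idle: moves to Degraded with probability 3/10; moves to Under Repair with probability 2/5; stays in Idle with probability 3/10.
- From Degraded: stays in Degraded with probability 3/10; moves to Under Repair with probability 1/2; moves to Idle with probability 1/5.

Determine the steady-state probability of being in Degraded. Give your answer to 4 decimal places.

0.2574

Let the stationary distribution be π with π = πP and π_1 + π_2 + π_3 = 1.
π_1 = 0.4·π_1 + 0.4·π_2 + 0.5·π_3
π_2 = 0.4·π_1 + 0.3·π_2 + 0.2·π_3
Solving with the normalization constraint gives π = (0.4257, 0.3168, 0.2574).
So the stationary probability of Degraded is 0.2574.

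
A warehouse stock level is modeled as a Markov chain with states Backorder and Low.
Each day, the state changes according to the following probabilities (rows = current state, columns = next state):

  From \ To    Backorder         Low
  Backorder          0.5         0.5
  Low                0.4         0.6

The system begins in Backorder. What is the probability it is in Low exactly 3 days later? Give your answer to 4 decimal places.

0.5550

Propagate the distribution vector 3 days from Backorder.
After 0 days: (1.0000, 0.0000)
After 1 day: (0.5000, 0.5000)
After 2 days: (0.4500, 0.5500)
After 3 days: (0.4450, 0.5550)
P(in Low after 3 days) = 0.5550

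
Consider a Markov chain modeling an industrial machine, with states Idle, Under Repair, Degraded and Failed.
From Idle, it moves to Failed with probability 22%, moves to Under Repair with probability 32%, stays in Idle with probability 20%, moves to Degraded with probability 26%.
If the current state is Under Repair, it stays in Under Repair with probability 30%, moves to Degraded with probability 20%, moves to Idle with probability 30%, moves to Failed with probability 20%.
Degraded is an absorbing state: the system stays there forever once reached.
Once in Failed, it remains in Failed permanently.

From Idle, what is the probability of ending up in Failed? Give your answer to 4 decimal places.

Let h(s) be the probability of absorption at Failed starting from transient state s. Then h(Failed) = 1 and h(Degraded) = 0. By first-step analysis:
h(Idle) = 0.2·h(Idle) + 0.32·h(Under Repair) + 0.26·0 + 0.22·1
h(Under Repair) = 0.3·h(Idle) + 0.3·h(Under Repair) + 0.2·0 + 0.2·1
Solving: h(Idle) = 0.4698, h(Under Repair) = 0.4871.
Starting from Idle, the probability is 0.4698.

0.4698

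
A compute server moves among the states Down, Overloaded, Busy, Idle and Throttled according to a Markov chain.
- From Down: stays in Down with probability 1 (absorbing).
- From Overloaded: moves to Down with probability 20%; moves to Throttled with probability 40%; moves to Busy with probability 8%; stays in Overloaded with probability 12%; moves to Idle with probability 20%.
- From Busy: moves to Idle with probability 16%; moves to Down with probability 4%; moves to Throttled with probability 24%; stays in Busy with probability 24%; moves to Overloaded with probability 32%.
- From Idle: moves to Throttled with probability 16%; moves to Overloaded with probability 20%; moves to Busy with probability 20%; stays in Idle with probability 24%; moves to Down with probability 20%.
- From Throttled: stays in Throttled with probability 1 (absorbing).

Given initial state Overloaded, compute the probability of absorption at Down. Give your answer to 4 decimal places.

0.3522

Let h(s) be the probability of absorption at Down starting from transient state s. Then h(Down) = 1 and h(Throttled) = 0. By first-step analysis:
h(Overloaded) = 0.2·1 + 0.12·h(Overloaded) + 0.08·h(Busy) + 0.2·h(Idle) + 0.4·0
h(Busy) = 0.04·1 + 0.32·h(Overloaded) + 0.24·h(Busy) + 0.16·h(Idle) + 0.24·0
h(Idle) = 0.2·1 + 0.2·h(Overloaded) + 0.2·h(Busy) + 0.24·h(Idle) + 0.16·0
Solving: h(Overloaded) = 0.3522, h(Busy) = 0.2920, h(Idle) = 0.4327.
Starting from Overloaded, the probability is 0.3522.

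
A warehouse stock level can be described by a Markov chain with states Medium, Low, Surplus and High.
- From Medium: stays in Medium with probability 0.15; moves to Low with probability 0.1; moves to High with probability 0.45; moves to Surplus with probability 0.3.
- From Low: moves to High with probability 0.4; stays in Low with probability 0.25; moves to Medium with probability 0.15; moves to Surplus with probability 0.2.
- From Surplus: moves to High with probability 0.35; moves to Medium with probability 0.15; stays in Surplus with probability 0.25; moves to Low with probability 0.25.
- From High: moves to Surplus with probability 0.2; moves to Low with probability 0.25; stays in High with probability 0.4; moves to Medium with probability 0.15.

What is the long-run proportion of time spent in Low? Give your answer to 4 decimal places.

0.2275

Let the stationary distribution be π with π = πP and π_1 + π_2 + π_3 + π_4 = 1.
π_1 = 0.15·π_1 + 0.15·π_2 + 0.15·π_3 + 0.15·π_4
π_2 = 0.1·π_1 + 0.25·π_2 + 0.25·π_3 + 0.25·π_4
π_3 = 0.3·π_1 + 0.2·π_2 + 0.25·π_3 + 0.2·π_4
Solving with the normalization constraint gives π = (0.1500, 0.2275, 0.2263, 0.3962).
So the stationary probability of Low is 0.2275.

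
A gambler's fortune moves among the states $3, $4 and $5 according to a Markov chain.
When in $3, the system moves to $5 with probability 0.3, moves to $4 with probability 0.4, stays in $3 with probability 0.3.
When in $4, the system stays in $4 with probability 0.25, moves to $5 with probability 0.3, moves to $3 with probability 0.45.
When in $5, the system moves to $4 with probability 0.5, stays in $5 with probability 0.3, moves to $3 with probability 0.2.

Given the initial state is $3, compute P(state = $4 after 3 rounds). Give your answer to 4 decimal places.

Propagate the distribution vector 3 rounds from $3.
After 0 rounds: (1.0000, 0.0000, 0.0000)
After 1 round: (0.3000, 0.4000, 0.3000)
After 2 rounds: (0.3300, 0.3700, 0.3000)
After 3 rounds: (0.3255, 0.3745, 0.3000)
P(in $4 after 3 rounds) = 0.3745

0.3745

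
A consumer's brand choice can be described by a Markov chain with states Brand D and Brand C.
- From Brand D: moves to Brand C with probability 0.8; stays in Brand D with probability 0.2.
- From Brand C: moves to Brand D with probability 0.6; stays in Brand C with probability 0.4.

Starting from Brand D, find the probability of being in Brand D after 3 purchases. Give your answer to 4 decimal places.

0.3920

Propagate the distribution vector 3 purchases from Brand D.
After 0 purchases: (1.0000, 0.0000)
After 1 purchase: (0.2000, 0.8000)
After 2 purchases: (0.5200, 0.4800)
After 3 purchases: (0.3920, 0.6080)
P(in Brand D after 3 purchases) = 0.3920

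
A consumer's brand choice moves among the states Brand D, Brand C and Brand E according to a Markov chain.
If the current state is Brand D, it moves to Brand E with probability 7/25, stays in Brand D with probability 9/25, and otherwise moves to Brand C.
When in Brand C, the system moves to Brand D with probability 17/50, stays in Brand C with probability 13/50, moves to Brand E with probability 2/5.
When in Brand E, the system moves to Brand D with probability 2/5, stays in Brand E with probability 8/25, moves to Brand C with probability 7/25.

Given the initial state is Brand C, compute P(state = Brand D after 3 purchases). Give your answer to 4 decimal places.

Propagate the distribution vector 3 purchases from Brand C.
After 0 purchases: (0.0000, 1.0000, 0.0000)
After 1 purchase: (0.3400, 0.2600, 0.4000)
After 2 purchases: (0.3708, 0.3020, 0.3272)
After 3 purchases: (0.3670, 0.3036, 0.3293)
P(in Brand D after 3 purchases) = 0.3670

0.3670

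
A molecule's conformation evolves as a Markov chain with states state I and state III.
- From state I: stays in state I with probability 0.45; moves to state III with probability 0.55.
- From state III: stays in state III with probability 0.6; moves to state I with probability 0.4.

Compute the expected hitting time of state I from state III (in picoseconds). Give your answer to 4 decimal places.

2.5000

Let t(s) be the expected number of picoseconds to first reach state I from state s, with t(state I) = 0. Conditioning on the first picosecond:
t(state III) = 1 + 0.6·t(state III)
Solving: t(state III) = 2.5000.
Expected picoseconds from state III to state I: 2.5000.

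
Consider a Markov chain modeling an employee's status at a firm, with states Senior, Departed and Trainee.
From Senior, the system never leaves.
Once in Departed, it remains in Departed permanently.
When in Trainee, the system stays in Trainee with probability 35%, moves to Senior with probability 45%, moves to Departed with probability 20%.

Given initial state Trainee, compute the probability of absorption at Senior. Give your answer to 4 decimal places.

Let h(s) be the probability of absorption at Senior starting from transient state s. Then h(Senior) = 1 and h(Departed) = 0. By first-step analysis:
h(Trainee) = 0.45·1 + 0.2·0 + 0.35·h(Trainee)
Solving: h(Trainee) = 0.6923.
Starting from Trainee, the probability is 0.6923.

0.6923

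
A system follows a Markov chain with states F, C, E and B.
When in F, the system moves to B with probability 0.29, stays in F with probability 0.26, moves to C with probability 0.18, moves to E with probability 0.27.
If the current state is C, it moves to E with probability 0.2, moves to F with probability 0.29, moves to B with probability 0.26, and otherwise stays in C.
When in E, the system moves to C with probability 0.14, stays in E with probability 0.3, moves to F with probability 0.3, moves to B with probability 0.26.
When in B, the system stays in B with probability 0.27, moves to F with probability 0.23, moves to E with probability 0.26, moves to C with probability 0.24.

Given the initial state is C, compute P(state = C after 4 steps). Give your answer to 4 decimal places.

0.1998

Propagate the distribution vector 4 steps from C.
After 0 steps: (0.0000, 1.0000, 0.0000, 0.0000)
After 1 step: (0.2900, 0.2500, 0.2000, 0.2600)
After 2 steps: (0.2677, 0.2051, 0.2559, 0.2713)
After 3 steps: (0.2683, 0.2004, 0.2606, 0.2707)
After 4 steps: (0.2683, 0.1998, 0.2611, 0.2708)
P(in C after 4 steps) = 0.1998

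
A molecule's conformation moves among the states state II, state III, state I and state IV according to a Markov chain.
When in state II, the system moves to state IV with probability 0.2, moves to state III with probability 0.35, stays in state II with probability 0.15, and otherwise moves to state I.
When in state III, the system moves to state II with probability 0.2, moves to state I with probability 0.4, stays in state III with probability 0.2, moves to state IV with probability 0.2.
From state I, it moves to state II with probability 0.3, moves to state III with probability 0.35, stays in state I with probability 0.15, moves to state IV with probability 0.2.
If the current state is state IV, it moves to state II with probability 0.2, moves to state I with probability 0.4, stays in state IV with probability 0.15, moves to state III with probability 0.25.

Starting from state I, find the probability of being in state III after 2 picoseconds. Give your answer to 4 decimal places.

Propagate the distribution vector 2 picoseconds from state I.
After 0 picoseconds: (0.0000, 0.0000, 1.0000, 0.0000)
After 1 picosecond: (0.3000, 0.3500, 0.1500, 0.2000)
After 2 picoseconds: (0.2000, 0.2775, 0.3325, 0.1900)
P(in state III after 2 picoseconds) = 0.2775

0.2775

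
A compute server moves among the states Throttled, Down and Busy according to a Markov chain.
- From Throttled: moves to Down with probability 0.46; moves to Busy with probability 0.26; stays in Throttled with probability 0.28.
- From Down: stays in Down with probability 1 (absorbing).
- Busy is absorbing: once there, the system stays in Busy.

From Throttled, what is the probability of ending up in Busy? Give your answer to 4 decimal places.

Let h(s) be the probability of absorption at Busy starting from transient state s. Then h(Busy) = 1 and h(Down) = 0. By first-step analysis:
h(Throttled) = 0.28·h(Throttled) + 0.46·0 + 0.26·1
Solving: h(Throttled) = 0.3611.
Starting from Throttled, the probability is 0.3611.

0.3611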